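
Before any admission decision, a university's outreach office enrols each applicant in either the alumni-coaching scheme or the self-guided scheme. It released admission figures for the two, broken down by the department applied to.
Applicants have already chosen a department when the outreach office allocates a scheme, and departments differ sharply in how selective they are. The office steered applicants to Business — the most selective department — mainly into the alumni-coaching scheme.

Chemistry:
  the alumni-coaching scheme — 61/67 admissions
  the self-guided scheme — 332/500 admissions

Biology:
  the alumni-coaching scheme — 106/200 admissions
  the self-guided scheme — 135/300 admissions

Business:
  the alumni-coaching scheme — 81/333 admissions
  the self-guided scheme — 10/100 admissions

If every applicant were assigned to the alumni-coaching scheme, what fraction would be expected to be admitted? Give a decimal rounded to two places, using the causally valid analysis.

0.59

Nothing the outreach scheme does changes department; the imbalance is an allocation artefact. With department also predicting the outcome, the pooled figure is confounded, and the within-stratum comparison is the causal one.
Standardising the alumni-coaching scheme to the population department mix: 0.378·61/67 + 0.333·106/200 + 0.289·81/333 = 0.591.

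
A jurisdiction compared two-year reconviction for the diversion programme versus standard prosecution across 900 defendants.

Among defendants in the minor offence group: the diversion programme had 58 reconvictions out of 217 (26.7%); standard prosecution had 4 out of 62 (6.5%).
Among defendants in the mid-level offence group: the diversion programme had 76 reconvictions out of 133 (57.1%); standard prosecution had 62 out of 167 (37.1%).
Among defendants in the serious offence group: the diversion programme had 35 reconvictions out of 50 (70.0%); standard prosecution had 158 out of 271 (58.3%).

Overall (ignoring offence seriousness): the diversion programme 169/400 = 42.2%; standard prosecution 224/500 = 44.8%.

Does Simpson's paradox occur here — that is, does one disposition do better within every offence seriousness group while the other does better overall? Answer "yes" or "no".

yes

Within each offence seriousness level (minor offence 26.7% vs 6.5%; mid-level offence 57.1% vs 37.1%; serious offence 70.0% vs 58.3%), standard prosecution has the lower rate every time. Pooled: 42.2% vs 44.8% — the diversion programme has the lower rate overall. The two comparisons disagree.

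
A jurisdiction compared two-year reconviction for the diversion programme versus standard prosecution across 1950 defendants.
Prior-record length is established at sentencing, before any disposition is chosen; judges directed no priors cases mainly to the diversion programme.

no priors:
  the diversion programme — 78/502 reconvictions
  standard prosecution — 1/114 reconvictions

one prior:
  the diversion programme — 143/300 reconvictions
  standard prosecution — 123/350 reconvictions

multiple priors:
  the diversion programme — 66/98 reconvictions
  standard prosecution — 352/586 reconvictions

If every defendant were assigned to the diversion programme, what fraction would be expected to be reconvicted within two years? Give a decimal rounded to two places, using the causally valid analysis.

0.44

Nothing the disposition does changes prior-record length; the imbalance is an allocation artefact. With prior-record length also predicting the outcome, the pooled figure is confounded, and the within-stratum comparison is the causal one.
Standardising the diversion programme to the population prior-record length mix: 0.316·78/502 + 0.333·143/300 + 0.351·66/98 = 0.444.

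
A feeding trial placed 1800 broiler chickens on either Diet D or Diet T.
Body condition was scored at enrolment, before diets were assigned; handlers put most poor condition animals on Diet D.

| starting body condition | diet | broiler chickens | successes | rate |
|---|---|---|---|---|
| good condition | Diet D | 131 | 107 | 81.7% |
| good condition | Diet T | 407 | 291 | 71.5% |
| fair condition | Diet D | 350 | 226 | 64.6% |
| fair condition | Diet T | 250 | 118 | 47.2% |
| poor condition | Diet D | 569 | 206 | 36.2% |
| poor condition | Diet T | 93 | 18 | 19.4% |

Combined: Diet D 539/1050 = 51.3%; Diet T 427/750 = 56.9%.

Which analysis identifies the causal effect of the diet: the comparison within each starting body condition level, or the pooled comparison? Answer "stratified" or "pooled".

The starting body condition-specific comparison favours Diet D throughout, but the pooled figures favour Diet T. The question is whether to condition on starting body condition.
Starting body condition differs across diets for reasons unrelated to any effect of the diet itself, and it separately predicts the outcome — a classic confounder. We must compare within starting body condition levels.
Within each level — good condition: 81.7% vs 71.5%; fair condition: 64.6% vs 47.2%; poor condition: 36.2% vs 19.4% — Diet D is higher every time.

stratified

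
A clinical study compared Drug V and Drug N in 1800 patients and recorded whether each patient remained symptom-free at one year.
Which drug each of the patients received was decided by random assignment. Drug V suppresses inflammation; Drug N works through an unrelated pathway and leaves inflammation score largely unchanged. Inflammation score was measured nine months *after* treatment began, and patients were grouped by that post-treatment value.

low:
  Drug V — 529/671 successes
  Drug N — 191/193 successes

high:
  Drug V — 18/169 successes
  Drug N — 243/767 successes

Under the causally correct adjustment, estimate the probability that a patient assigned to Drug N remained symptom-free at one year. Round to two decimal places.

0.45

Because the drug influences inflammation score, inflammation score is a post-treatment mediator, not a confounder. Stratifying on it would bias the estimate; the causal effect is the crude pooled difference.
So P(outcome | do(Drug N)) is just the pooled rate for Drug N: 434/960 = 0.452.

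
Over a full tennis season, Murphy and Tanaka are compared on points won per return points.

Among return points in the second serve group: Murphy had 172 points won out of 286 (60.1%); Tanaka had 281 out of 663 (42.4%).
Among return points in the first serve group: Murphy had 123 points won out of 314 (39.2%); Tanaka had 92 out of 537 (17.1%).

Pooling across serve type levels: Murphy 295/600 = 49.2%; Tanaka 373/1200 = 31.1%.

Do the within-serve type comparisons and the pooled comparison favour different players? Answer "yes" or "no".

no

Within each serve type level (second serve 60.1% vs 42.4%; first serve 39.2% vs 17.1%), Murphy has the higher rate every time. Pooled: 49.2% vs 31.1% — Murphy has the higher rate overall. They agree.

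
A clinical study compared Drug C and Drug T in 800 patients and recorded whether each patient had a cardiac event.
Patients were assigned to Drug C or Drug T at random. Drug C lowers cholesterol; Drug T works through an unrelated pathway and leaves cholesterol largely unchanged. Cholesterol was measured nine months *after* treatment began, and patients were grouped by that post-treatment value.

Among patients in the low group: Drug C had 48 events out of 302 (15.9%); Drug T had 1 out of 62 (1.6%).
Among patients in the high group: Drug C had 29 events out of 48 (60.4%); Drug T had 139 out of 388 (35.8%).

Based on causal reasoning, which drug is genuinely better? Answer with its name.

The stratified and pooled comparisons disagree (Drug T wins within each cholesterol; Drug C wins overall), so the answer turns on the causal role of cholesterol.
Cholesterol lies on the pathway drug → cholesterol → outcome, so adjusting for it blocks the indirect effect. For the total causal effect of drug, use the unadjusted pooled rates.
Pooled: Drug C 22.0% vs Drug T 31.1%; Drug C is lower overall.

Drug C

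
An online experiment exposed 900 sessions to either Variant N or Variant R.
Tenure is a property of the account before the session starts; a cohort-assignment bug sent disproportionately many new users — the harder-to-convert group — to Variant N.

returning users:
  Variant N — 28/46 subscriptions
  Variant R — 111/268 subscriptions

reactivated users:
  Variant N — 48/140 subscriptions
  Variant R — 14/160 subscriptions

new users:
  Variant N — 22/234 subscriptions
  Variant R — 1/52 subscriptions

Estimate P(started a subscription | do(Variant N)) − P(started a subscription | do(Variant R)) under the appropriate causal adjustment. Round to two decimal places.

Nothing the variant does changes user tenure; the imbalance is an allocation artefact. With user tenure also predicting the outcome, the pooled figure is confounded, and the within-stratum comparison is the causal one.
Adjusting over the population distribution of user tenure: 0.349·(0.609−0.414) + 0.333·(0.343−0.087) + 0.318·(0.094−0.019) = +0.177.

+0.18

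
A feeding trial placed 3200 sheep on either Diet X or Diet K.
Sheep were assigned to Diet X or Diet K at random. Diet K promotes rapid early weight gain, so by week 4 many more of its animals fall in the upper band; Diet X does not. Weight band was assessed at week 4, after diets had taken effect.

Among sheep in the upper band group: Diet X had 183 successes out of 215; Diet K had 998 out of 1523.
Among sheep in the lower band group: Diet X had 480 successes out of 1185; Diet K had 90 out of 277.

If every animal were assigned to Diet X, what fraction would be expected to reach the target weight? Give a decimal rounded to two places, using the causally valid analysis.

The stratified and pooled comparisons disagree (Diet X wins within each week-4 weight band; Diet K wins overall), so the answer turns on the causal role of week-4 weight band.
Because the diet influences week-4 weight band, week-4 weight band is a post-treatment mediator, not a confounder. Stratifying on it would bias the estimate; the causal effect is the crude pooled difference.
So P(outcome | do(Diet X)) is just the pooled rate for Diet X: 663/1400 = 0.474.

0.47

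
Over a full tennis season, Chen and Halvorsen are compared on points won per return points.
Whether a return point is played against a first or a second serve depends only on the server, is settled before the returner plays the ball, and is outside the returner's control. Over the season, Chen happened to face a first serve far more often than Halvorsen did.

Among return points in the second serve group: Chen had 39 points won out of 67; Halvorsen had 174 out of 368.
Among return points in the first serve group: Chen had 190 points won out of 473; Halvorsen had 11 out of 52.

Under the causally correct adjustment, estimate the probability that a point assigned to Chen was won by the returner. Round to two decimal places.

0.48

The serve type-specific comparison favours Chen throughout, but the pooled figures favour Halvorsen. The question is whether to condition on serve type.
Here serve type is a common cause — it drives both which player a case falls under and the outcome. The crude comparison mixes populations; the stratum-specific rates are the causally relevant ones.
Standardising Chen to the population serve type mix: 0.453·39/67 + 0.547·190/473 = 0.483.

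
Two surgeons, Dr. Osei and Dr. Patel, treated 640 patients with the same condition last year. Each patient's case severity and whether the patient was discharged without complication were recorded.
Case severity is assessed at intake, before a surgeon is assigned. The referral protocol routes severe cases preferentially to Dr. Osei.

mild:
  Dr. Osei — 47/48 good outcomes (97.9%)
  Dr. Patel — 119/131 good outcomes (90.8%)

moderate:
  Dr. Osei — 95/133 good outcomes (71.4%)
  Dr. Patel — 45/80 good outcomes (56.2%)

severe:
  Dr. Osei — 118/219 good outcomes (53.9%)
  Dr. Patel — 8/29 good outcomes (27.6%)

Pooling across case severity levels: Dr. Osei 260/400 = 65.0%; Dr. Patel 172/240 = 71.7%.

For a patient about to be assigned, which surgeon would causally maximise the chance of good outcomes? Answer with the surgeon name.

Nothing the surgeon does changes case severity; the imbalance is an allocation artefact. With case severity also predicting the outcome, the pooled figure is confounded, and the within-stratum comparison is the causal one.
Within each level — mild: 97.9% vs 90.8%; moderate: 71.4% vs 56.2%; severe: 53.9% vs 27.6% — Dr. Osei is higher every time.

Dr. Osei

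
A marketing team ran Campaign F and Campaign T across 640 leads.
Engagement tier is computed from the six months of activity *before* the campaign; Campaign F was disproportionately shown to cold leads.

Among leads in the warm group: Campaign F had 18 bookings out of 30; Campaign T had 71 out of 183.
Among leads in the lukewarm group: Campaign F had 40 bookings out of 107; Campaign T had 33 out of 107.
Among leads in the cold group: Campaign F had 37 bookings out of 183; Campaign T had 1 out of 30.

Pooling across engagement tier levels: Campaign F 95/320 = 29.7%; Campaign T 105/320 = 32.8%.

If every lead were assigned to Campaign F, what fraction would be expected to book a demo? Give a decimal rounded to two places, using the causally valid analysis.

Within every engagement tier level Campaign F has the higher rate, yet pooled Campaign T does — Simpson's reversal.
Engagement tier differs across campaigns for reasons unrelated to any effect of the campaign itself, and it separately predicts the outcome — a classic confounder. We must compare within engagement tier levels.
Standardising Campaign F to the population engagement tier mix: 0.333·18/30 + 0.334·40/107 + 0.333·37/183 = 0.392.

0.39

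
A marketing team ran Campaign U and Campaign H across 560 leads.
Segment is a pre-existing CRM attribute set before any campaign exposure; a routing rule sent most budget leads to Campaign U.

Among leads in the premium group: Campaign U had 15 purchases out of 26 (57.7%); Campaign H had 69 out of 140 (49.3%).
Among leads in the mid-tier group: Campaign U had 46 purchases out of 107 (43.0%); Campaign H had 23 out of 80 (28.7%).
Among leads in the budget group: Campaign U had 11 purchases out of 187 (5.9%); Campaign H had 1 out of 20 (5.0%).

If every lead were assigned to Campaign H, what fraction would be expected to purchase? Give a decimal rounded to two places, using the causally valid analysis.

Within every customer segment level Campaign U has the higher rate, yet pooled Campaign H does — Simpson's reversal.
Nothing the campaign does changes customer segment; the imbalance is an allocation artefact. With customer segment also predicting the outcome, the pooled figure is confounded, and the within-stratum comparison is the causal one.
Standardising Campaign H to the population customer segment mix: 0.296·69/140 + 0.334·23/80 + 0.370·1/20 = 0.261.

0.26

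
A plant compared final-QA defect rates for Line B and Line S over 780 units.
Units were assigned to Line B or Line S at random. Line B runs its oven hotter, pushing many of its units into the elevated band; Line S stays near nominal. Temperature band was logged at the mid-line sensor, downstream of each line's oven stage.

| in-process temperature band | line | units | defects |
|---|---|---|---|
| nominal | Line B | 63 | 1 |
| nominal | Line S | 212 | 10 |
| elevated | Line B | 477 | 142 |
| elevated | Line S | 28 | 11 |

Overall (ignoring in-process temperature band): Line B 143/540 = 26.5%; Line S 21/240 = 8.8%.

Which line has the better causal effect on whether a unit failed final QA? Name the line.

The in-process temperature band-specific comparison favours Line B throughout, but the pooled figures favour Line S. The question is whether to condition on in-process temperature band.
Because the line influences in-process temperature band, in-process temperature band is a post-treatment mediator, not a confounder. Stratifying on it would bias the estimate; the causal effect is the crude pooled difference.
Pooled: Line B 26.5% vs Line S 8.8%; Line S is lower overall.

Line S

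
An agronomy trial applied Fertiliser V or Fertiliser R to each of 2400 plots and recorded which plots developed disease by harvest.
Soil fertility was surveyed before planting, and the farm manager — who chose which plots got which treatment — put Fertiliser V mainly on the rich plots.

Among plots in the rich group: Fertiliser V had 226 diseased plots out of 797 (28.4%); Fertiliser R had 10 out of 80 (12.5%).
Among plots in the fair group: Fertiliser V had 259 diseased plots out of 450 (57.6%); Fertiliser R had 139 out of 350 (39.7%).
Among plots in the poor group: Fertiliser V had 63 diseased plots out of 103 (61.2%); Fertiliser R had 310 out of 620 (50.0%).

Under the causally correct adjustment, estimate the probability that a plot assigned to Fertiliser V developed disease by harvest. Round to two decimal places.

0.48

The stratified and pooled comparisons disagree (Fertiliser R wins within each soil fertility; Fertiliser V wins overall), so the answer turns on the causal role of soil fertility.
Here soil fertility is a common cause — it drives both which fertiliser a case falls under and the outcome. The crude comparison mixes populations; the stratum-specific rates are the causally relevant ones.
Standardising Fertiliser V to the population soil fertility mix: 0.365·226/797 + 0.333·259/450 + 0.301·63/103 = 0.480.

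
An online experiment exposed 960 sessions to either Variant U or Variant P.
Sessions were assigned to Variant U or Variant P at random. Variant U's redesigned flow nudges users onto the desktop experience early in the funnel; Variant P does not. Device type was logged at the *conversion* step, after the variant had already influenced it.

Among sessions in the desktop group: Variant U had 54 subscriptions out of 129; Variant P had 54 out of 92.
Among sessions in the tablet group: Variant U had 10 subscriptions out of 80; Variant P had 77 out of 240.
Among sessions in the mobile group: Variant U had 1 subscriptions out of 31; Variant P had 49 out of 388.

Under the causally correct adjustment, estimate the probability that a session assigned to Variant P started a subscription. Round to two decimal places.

The stratified and pooled comparisons disagree (Variant P wins within each device type; Variant U wins overall), so the answer turns on the causal role of device type.
The distribution of device type is itself part of what the variant does — it is an intermediate outcome. Holding it fixed would remove that part of the effect; the total effect is the pooled difference.
So P(outcome | do(Variant P)) is just the pooled rate for Variant P: 180/720 = 0.250.

0.25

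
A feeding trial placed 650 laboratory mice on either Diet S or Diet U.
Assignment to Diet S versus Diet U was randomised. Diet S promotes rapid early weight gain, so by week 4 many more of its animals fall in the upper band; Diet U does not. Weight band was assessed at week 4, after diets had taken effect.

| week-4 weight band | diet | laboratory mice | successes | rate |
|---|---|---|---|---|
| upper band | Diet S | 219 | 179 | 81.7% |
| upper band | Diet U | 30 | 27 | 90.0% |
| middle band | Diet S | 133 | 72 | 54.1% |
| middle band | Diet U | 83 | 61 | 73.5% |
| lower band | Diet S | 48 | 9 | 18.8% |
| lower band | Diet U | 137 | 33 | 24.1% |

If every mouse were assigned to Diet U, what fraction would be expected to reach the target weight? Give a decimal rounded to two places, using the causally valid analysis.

Week-4 weight band is recorded after the diet and is itself shifted by it — it sits on the causal path from diet to outcome. Conditioning on a mediator would strip out part of the effect we want; the pooled comparison gives the total causal effect.
So P(outcome | do(Diet U)) is just the pooled rate for Diet U: 121/250 = 0.484.

0.48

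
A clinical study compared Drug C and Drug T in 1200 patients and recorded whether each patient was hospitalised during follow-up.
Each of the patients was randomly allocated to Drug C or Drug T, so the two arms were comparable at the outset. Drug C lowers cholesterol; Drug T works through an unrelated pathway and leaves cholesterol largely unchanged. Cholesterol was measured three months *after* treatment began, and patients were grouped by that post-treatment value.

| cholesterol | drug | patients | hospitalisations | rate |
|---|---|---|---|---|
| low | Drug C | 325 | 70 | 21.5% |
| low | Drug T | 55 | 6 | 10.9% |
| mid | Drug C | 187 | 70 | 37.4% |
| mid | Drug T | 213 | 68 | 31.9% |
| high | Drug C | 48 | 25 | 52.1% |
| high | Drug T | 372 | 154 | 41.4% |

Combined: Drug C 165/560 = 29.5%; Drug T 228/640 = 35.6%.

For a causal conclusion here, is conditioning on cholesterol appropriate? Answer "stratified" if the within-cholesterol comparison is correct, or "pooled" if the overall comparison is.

pooled

Within every cholesterol level Drug T has the lower rate, yet pooled Drug C does — Simpson's reversal.
The distribution of cholesterol is itself part of what the drug does — it is an intermediate outcome. Holding it fixed would remove that part of the effect; the total effect is the pooled difference.
Pooled: Drug C 29.5% vs Drug T 35.6%; Drug C is lower overall.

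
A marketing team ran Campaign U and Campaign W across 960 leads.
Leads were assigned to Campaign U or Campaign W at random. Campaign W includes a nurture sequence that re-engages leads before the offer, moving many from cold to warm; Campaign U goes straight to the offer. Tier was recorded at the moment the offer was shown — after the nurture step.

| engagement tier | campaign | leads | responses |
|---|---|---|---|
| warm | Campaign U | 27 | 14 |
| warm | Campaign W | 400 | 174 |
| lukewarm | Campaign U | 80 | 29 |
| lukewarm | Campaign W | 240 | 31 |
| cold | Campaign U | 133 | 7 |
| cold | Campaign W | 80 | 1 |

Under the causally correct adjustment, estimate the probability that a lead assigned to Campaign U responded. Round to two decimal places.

Campaign U is higher inside every engagement tier stratum but Campaign W is higher in aggregate. Whether to stratify depends on how engagement tier relates to the campaign.
Engagement tier lies on the pathway campaign → engagement tier → outcome, so adjusting for it blocks the indirect effect. For the total causal effect of campaign, use the unadjusted pooled rates.
So P(outcome | do(Campaign U)) is just the pooled rate for Campaign U: 50/240 = 0.208.

0.21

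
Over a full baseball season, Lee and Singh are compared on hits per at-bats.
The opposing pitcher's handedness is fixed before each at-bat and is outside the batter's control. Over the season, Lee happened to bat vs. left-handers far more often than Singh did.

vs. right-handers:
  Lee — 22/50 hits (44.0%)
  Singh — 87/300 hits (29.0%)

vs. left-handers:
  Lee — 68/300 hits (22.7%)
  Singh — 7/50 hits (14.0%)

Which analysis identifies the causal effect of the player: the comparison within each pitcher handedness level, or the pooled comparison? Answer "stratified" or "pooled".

stratified

The stratified and pooled comparisons disagree (Lee wins within each pitcher handedness; Singh wins overall), so the answer turns on the causal role of pitcher handedness.
The imbalance in pitcher handedness arose from how at-bats were allocated, not from anything the player did; and pitcher handedness independently affects the outcome. The pooled gap is confounded — condition on pitcher handedness.
Within each level — vs. right-handers: 44.0% vs 29.0%; vs. left-handers: 22.7% vs 14.0% — Lee is higher every time.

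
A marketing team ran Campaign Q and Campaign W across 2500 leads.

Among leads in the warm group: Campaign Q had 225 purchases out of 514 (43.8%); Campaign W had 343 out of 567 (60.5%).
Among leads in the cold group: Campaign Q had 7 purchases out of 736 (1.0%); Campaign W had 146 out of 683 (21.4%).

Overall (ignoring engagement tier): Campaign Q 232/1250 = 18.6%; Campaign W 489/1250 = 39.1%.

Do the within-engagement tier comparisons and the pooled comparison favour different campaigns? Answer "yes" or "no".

no

Within each engagement tier level (warm 43.8% vs 60.5%; cold 1.0% vs 21.4%), Campaign W has the higher rate every time. Pooled: 18.6% vs 39.1% — Campaign W has the higher rate overall. They agree.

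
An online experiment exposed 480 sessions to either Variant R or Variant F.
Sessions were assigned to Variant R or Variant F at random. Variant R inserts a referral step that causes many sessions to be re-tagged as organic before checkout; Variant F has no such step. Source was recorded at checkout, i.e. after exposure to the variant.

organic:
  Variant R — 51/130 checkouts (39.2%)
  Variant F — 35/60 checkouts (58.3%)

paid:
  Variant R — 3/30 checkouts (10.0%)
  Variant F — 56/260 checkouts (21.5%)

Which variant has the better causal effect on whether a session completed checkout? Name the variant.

Traffic source is recorded after the variant and is itself shifted by it — it sits on the causal path from variant to outcome. Conditioning on a mediator would strip out part of the effect we want; the pooled comparison gives the total causal effect.
Pooled: Variant R 33.8% vs Variant F 28.4%; Variant R is higher overall.

Variant R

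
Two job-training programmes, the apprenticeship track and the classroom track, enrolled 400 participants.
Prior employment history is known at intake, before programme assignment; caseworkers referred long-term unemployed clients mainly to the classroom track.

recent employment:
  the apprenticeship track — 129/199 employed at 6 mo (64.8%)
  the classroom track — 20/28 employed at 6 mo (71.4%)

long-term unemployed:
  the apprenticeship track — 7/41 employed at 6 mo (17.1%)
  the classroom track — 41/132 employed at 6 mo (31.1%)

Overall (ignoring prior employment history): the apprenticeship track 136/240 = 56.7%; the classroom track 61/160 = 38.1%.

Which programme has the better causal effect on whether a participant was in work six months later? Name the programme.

Prior employment history is set before the programme has any effect — it is not caused by the programme — and it independently drives the outcome. That makes it a confounder, so the causal comparison is within prior employment history levels.
Within each level — recent employment: 64.8% vs 71.4%; long-term unemployed: 17.1% vs 31.1% — the classroom track is higher every time.

the classroom track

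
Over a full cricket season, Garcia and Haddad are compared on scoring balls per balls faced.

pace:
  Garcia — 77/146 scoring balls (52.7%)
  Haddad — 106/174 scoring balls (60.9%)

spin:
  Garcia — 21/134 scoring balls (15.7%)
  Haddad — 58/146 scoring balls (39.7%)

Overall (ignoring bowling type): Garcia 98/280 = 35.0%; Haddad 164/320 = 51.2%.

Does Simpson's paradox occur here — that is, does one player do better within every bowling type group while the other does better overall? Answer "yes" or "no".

no

Within each bowling type level (pace 52.7% vs 60.9%; spin 15.7% vs 39.7%), Haddad has the higher rate every time. Pooled: 35.0% vs 51.2% — Haddad has the higher rate overall. They agree.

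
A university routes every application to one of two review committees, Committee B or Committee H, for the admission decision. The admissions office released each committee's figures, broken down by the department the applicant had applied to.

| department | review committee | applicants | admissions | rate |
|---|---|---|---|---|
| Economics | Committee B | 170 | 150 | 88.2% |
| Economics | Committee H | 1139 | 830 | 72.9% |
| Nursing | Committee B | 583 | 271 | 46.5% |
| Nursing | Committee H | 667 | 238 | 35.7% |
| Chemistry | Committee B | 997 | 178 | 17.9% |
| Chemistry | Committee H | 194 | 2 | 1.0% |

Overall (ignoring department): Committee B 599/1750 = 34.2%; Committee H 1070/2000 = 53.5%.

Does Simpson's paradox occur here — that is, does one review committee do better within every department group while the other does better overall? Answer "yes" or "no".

yes

Within each department level (Economics 88.2% vs 72.9%; Nursing 46.5% vs 35.7%; Chemistry 17.9% vs 1.0%), Committee B has the higher rate every time. Pooled: 34.2% vs 53.5% — Committee H has the higher rate overall. The two comparisons disagree.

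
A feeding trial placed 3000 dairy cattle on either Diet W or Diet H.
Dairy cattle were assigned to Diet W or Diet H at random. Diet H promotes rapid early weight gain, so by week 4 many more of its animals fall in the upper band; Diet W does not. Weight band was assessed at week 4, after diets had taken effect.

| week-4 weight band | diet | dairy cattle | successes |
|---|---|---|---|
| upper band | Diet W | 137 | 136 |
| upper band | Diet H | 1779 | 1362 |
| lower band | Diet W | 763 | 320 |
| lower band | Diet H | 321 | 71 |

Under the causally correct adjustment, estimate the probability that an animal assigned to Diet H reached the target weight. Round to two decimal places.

0.68

Diet W is higher inside every week-4 weight band stratum but Diet H is higher in aggregate. Whether to stratify depends on how week-4 weight band relates to the diet.
Week-4 weight band is recorded after the diet and is itself shifted by it — it sits on the causal path from diet to outcome. Conditioning on a mediator would strip out part of the effect we want; the pooled comparison gives the total causal effect.
So P(outcome | do(Diet H)) is just the pooled rate for Diet H: 1433/2100 = 0.682.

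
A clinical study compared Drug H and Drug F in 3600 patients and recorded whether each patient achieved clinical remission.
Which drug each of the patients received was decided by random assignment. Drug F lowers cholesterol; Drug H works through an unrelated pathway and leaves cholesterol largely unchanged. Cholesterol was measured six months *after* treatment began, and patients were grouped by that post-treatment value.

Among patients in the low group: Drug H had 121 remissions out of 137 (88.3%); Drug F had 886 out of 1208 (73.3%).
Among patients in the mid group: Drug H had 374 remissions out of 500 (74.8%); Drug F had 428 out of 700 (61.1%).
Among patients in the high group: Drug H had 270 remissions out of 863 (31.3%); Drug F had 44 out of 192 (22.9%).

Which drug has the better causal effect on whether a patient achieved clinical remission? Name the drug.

The cholesterol-specific comparison favours Drug H throughout, but the pooled figures favour Drug F. The question is whether to condition on cholesterol.
The distribution of cholesterol is itself part of what the drug does — it is an intermediate outcome. Holding it fixed would remove that part of the effect; the total effect is the pooled difference.
Pooled: Drug H 51.0% vs Drug F 64.7%; Drug F is higher overall.

Drug F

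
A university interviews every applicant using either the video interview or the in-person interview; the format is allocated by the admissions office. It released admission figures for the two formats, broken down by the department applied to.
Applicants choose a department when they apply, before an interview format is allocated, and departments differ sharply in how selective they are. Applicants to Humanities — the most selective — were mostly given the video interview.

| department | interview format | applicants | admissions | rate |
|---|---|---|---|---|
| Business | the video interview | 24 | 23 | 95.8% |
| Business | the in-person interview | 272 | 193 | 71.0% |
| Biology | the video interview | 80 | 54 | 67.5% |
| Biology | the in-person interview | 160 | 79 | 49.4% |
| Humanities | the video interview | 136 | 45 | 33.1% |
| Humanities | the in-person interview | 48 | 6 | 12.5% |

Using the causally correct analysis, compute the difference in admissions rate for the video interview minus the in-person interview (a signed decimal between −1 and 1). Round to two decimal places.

+0.22

Department is set before the interview format has any effect — it is not caused by the interview format — and it independently drives the outcome. That makes it a confounder, so the causal comparison is within department levels.
Adjusting over the population distribution of department: 0.411·(0.958−0.710) + 0.333·(0.675−0.494) + 0.256·(0.331−0.125) = +0.215.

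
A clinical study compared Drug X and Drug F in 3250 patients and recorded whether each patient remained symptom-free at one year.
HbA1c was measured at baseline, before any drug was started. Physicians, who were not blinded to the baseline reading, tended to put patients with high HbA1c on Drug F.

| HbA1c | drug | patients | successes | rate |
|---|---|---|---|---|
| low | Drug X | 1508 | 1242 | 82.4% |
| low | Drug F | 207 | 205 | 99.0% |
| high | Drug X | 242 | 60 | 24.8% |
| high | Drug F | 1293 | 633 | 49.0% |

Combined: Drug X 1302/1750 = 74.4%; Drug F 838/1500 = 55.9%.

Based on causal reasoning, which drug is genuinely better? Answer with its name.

Drug F is higher inside every HbA1c stratum but Drug X is higher in aggregate. Whether to stratify depends on how HbA1c relates to the drug.
HbA1c satisfies the back-door criterion: it is not a descendant of the drug, and it blocks the spurious path from drug to outcome. Adjusting for it (i.e., using the within-HbA1c rates) gives the causal effect.
Within each level — low: 82.4% vs 99.0%; high: 24.8% vs 49.0% — Drug F is higher every time.

Drug F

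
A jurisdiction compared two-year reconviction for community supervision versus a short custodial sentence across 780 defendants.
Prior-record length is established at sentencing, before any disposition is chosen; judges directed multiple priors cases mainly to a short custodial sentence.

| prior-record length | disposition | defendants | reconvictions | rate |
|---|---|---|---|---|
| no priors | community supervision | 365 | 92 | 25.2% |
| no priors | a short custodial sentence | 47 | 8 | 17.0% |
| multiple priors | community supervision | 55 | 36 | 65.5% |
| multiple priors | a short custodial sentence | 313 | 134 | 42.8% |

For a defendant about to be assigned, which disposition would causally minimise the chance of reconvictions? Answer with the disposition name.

a short custodial sentence

Since prior-record length is a pre-existing factor (not a product of the disposition) and it affects the outcome on its own, it is a confounder. The stratified rates, not the pooled rate, identify the causal effect.
Within each level — no priors: 25.2% vs 17.0%; multiple priors: 65.5% vs 42.8% — a short custodial sentence is lower every time.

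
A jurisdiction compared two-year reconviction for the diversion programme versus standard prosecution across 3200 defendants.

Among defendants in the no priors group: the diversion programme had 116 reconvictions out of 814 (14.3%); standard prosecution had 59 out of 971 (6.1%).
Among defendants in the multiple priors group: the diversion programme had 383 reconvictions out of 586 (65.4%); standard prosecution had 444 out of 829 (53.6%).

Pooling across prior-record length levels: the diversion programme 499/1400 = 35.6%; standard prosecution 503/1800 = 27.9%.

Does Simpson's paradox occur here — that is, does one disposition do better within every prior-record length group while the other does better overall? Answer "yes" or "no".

Within each prior-record length level (no priors 14.3% vs 6.1%; multiple priors 65.4% vs 53.6%), standard prosecution has the lower rate every time. Pooled: 35.6% vs 27.9% — standard prosecution has the lower rate overall. They agree.

no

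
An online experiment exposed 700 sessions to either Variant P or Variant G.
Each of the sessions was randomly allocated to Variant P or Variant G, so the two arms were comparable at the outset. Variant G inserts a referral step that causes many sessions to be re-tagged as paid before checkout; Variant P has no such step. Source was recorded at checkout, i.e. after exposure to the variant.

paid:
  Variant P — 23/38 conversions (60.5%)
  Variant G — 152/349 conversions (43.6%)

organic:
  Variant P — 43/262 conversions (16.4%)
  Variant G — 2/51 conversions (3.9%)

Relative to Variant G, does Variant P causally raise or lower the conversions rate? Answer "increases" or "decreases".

Within every traffic source level Variant P has the higher rate, yet pooled Variant G does — Simpson's reversal.
The distribution of traffic source is itself part of what the variant does — it is an intermediate outcome. Holding it fixed would remove that part of the effect; the total effect is the pooled difference.
Pooled: Variant P 22.0% vs Variant G 38.5%; Variant G is higher overall.

decreases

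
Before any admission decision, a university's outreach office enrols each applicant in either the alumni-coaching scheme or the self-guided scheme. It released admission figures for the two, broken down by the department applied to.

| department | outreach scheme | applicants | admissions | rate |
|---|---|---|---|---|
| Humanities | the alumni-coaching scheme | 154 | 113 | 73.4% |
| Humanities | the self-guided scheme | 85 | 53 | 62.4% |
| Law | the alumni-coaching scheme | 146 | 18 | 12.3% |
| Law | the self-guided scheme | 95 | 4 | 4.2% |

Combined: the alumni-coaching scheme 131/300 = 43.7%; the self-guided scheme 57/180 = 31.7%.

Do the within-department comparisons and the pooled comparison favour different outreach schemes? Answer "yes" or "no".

no

Within each department level (Humanities 73.4% vs 62.4%; Law 12.3% vs 4.2%), the alumni-coaching scheme has the higher rate every time. Pooled: 43.7% vs 31.7% — the alumni-coaching scheme has the higher rate overall. They agree.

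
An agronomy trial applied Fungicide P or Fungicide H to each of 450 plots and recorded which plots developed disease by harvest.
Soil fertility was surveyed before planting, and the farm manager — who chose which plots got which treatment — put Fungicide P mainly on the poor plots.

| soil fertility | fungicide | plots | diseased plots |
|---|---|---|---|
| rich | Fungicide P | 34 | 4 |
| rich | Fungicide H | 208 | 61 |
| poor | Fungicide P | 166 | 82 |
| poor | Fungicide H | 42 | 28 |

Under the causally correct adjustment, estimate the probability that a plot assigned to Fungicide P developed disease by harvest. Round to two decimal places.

0.29

Fungicide P is lower inside every soil fertility stratum but Fungicide H is lower in aggregate. Whether to stratify depends on how soil fertility relates to the fungicide.
Nothing the fungicide does changes soil fertility; the imbalance is an allocation artefact. With soil fertility also predicting the outcome, the pooled figure is confounded, and the within-stratum comparison is the causal one.
Standardising Fungicide P to the population soil fertility mix: 0.538·4/34 + 0.462·82/166 = 0.292.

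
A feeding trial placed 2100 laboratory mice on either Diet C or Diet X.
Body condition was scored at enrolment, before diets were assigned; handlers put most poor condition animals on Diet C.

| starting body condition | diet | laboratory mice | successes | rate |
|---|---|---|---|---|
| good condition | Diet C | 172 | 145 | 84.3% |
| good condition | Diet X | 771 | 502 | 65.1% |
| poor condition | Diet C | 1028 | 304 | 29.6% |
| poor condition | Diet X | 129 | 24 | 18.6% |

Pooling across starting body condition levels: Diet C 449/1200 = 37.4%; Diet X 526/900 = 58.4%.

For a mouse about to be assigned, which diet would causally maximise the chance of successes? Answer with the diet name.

Diet C

Starting body condition satisfies the back-door criterion: it is not a descendant of the diet, and it blocks the spurious path from diet to outcome. Adjusting for it (i.e., using the within-starting body condition rates) gives the causal effect.
Within each level — good condition: 84.3% vs 65.1%; poor condition: 29.6% vs 18.6% — Diet C is higher every time.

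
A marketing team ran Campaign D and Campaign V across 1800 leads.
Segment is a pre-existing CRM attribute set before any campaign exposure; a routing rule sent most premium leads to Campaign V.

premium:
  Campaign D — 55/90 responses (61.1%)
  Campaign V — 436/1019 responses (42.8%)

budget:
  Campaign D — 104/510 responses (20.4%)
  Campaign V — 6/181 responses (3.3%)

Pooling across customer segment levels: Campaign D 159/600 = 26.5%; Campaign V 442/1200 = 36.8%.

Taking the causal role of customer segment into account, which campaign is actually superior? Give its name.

Campaign D is higher inside every customer segment stratum but Campaign V is higher in aggregate. Whether to stratify depends on how customer segment relates to the campaign.
Customer segment satisfies the back-door criterion: it is not a descendant of the campaign, and it blocks the spurious path from campaign to outcome. Adjusting for it (i.e., using the within-customer segment rates) gives the causal effect.
Within each level — premium: 61.1% vs 42.8%; budget: 20.4% vs 3.3% — Campaign D is higher every time.

Campaign D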